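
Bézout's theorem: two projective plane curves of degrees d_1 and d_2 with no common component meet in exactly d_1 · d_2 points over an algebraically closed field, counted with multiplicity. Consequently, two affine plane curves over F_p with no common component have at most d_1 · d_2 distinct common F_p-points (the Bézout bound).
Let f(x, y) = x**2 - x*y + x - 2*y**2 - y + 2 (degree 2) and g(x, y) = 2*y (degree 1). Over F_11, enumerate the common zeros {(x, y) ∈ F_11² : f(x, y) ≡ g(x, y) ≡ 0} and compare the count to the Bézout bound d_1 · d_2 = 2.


Common zeros: {(4, 0), (6, 0)}; count = 2; Bézout bound = 2.

deg(f) = 2, deg(g) = 1, so Bézout bound = 2.
Scan x ∈ F_11. For each x, list the y ∈ F_11 with f(x, y) ≡ 0 and those with g(x, y) ≡ 0 (mod 11); the common zeros in that column are the intersection.
  x = 0: f ≡ 0 at y ∈ ∅; g ≡ 0 at y ∈ {0}; common: ∅.
  x = 1: f ≡ 0 at y ∈ {1, 9}; g ≡ 0 at y ∈ {0}; common: ∅.
  x = 2: f ≡ 0 at y ∈ ∅; g ≡ 0 at y ∈ {0}; common: ∅.
  x = 3: f ≡ 0 at y ∈ ∅; g ≡ 0 at y ∈ {0}; common: ∅.
  x = 4: f ≡ 0 at y ∈ {0, 3}; g ≡ 0 at y ∈ {0}; common: {0}.
  x = 5: f ≡ 0 at y ∈ ∅; g ≡ 0 at y ∈ {0}; common: ∅.
  x = 6: f ≡ 0 at y ∈ {0, 2}; g ≡ 0 at y ∈ {0}; common: {0}.
  x = 7: f ≡ 0 at y ∈ {9}; g ≡ 0 at y ∈ {0}; common: ∅.
  x = 8: f ≡ 0 at y ∈ ∅; g ≡ 0 at y ∈ {0}; common: ∅.
  x = 9: f ≡ 0 at y ∈ {3}; g ≡ 0 at y ∈ {0}; common: ∅.
  x = 10: f ≡ 0 at y ∈ {1, 10}; g ≡ 0 at y ∈ {0}; common: ∅.
Collecting: common zeros = {(4, 0), (6, 0)}, so the count is 2.
Comparison with the Bézout bound: 2 ≤ 2 = deg(f)·deg(g), as expected for curves with no common component (the bound is attained).


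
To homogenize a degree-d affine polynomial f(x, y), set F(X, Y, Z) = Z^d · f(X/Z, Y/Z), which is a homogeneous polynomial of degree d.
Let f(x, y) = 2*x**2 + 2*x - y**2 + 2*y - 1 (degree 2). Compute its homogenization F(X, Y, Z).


F(X, Y, Z) = 2*X**2 + 2*X*Z - Y**2 + 2*Y*Z - Z**2

deg(f) = 2.
Substitute x = X/Z, y = Y/Z into f, then multiply by Z^2.
  monomial 2·x^2·y^0 ↦ 2·X^2·Y^0·Z^0.
  monomial 2·x^1·y^0 ↦ 2·X^1·Y^0·Z^1.
  monomial -1·x^0·y^2 ↦ -1·X^0·Y^2·Z^0.
  monomial 2·x^0·y^1 ↦ 2·X^0·Y^1·Z^1.
  monomial -1·x^0·y^0 ↦ -1·X^0·Y^0·Z^2.
Collecting: F(X, Y, Z) = 2*X**2 + 2*X*Z - Y**2 + 2*Y*Z - Z**2.


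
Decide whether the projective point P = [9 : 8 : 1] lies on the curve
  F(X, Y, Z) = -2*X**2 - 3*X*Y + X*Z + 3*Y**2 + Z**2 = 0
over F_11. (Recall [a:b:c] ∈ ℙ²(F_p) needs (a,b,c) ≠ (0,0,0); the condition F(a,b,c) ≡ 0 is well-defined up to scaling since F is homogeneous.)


F(9,8,1) ≡ 0 (mod 11); P is on the curve.

Evaluate F(9, 8, 1) term-by-term (mod 11).
  -2*X**2 ↦ -2·81·1·1 = -162
  -3*X*Y ↦ -3·9·8·1 = -216
  X*Z ↦ 1·9·1·1 = 9
  3*Y**2 ↦ 3·1·64·1 = 192
  Z**2 ↦ 1·1·1·1 = 1
Sum: F(9, 8, 1) = (-162) + (-216) + (9) + (192) + (1) = -176.
Reducing mod 11: -176 ≡ 0 (mod 11).
Since F(a, b, c) ≡ 0 (mod 11), P lies on the curve.


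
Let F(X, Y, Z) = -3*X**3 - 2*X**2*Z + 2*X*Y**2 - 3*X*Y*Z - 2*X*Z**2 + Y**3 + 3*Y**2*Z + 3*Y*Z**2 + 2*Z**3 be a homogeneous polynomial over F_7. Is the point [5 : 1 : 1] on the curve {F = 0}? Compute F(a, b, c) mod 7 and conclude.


F(5,1,1) ≡ 3 (mod 7); P is NOT on the curve.

Evaluate F(5, 1, 1) term-by-term (mod 7).
  -3*X**3 ↦ -3·125·1·1 = -375
  -2*X**2*Z ↦ -2·25·1·1 = -50
  2*X*Y**2 ↦ 2·5·1·1 = 10
  -3*X*Y*Z ↦ -3·5·1·1 = -15
  -2*X*Z**2 ↦ -2·5·1·1 = -10
  Y**3 ↦ 1·1·1·1 = 1
  3*Y**2*Z ↦ 3·1·1·1 = 3
  3*Y*Z**2 ↦ 3·1·1·1 = 3
  2*Z**3 ↦ 2·1·1·1 = 2
Sum: F(5, 1, 1) = (-375) + (-50) + (10) + (-15) + (-10) + (1) + (3) + (3) + (2) = -431.
Reducing mod 7: -431 ≡ 3 (mod 7).
Since F(a, b, c) ≡ 3 ≠ 0 (mod 7), P does NOT lie on the curve.


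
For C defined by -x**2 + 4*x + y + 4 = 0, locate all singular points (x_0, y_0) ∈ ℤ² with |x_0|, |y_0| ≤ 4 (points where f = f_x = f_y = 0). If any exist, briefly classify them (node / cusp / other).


No singular points in the scanned grid; C is smooth there.

Compute partial derivatives:
  f_x = 4 - 2*x.
  f_y = 1.
f_y = 1 is a nonzero constant, so f_y never vanishes: no point (x, y) can satisfy f = f_x = f_y = 0. In particular no (x, y) ∈ {−4, ..., 4}² is singular; the curve is smooth.


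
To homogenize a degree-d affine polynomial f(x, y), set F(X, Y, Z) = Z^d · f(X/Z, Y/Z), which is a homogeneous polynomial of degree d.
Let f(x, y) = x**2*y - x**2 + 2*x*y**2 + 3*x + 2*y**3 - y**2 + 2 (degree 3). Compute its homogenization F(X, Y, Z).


F(X, Y, Z) = X**2*Y - X**2*Z + 2*X*Y**2 + 3*X*Z**2 + 2*Y**3 - Y**2*Z + 2*Z**3

deg(f) = 3.
Substitute x = X/Z, y = Y/Z into f, then multiply by Z^3.
  monomial 1·x^2·y^1 ↦ 1·X^2·Y^1·Z^0.
  monomial -1·x^2·y^0 ↦ -1·X^2·Y^0·Z^1.
  monomial 2·x^1·y^2 ↦ 2·X^1·Y^2·Z^0.
  monomial 3·x^1·y^0 ↦ 3·X^1·Y^0·Z^2.
  monomial 2·x^0·y^3 ↦ 2·X^0·Y^3·Z^0.
  monomial -1·x^0·y^2 ↦ -1·X^0·Y^2·Z^1.
  monomial 2·x^0·y^0 ↦ 2·X^0·Y^0·Z^3.
Collecting: F(X, Y, Z) = X**2*Y - X**2*Z + 2*X*Y**2 + 3*X*Z**2 + 2*Y**3 - Y**2*Z + 2*Z**3.


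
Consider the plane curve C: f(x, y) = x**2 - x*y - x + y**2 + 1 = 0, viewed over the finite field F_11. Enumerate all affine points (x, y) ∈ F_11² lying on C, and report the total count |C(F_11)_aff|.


Affine F_11-points: {(2, 4), (2, 9), (3, 4), (3, 10), (6, 3), (7, 2), (7, 5), (8, 9), (8, 10), (9, 3), (9, 6), (10, 5)}; count = 12.

For each of the 121 pairs (x, y) ∈ F_11², evaluate f(x, y) mod 11. Record the zeros.
  x = 0: [0↦1, 1↦2, 2↦5, 3↦10, 4↦6, 5↦4, 6↦4, 7↦6, 8↦10, 9↦5, 10↦2]  zeros at y ∈ ∅
  x = 1: [0↦1, 1↦1, 2↦3, 3↦7, 4↦2, 5↦10, 6↦9, 7↦10, 8↦2, 9↦7, 10↦3]  zeros at y ∈ ∅
  x = 2: [0↦3, 1↦2, 2↦3, 3↦6, 4↦0, 5↦7, 6↦5, 7↦5, 8↦7, 9↦0, 10↦6]  zeros at y ∈ {4, 9}
  x = 3: [0↦7, 1↦5, 2↦5, 3↦7, 4↦0, 5↦6, 6↦3, 7↦2, 8↦3, 9↦6, 10↦0]  zeros at y ∈ {4, 10}
  x = 4: [0↦2, 1↦10, 2↦9, 3↦10, 4↦2, 5↦7, 6↦3, 7↦1, 8↦1, 9↦3, 10↦7]  zeros at y ∈ ∅
  x = 5: [0↦10, 1↦6, 2↦4, 3↦4, 4↦6, 5↦10, 6↦5, 7↦2, 8↦1, 9↦2, 10↦5]  zeros at y ∈ ∅
  x = 6: [0↦9, 1↦4, 2↦1, 3↦0, 4↦1, 5↦4, 6↦9, 7↦5, 8↦3, 9↦3, 10↦5]  zeros at y ∈ {3}
  x = 7: [0↦10, 1↦4, 2↦0, 3↦9, 4↦9, 5↦0, 6↦4, 7↦10, 8↦7, 9↦6, 10↦7]  zeros at y ∈ {2, 5}
  x = 8: [0↦2, 1↦6, 2↦1, 3↦9, 4↦8, 5↦9, 6↦1, 7↦6, 8↦2, 9↦0, 10↦0]  zeros at y ∈ {9, 10}
  x = 9: [0↦7, 1↦10, 2↦4, 3↦0, 4↦9, 5↦9, 6↦0, 7↦4, 8↦10, 9↦7, 10↦6]  zeros at y ∈ {3, 6}
  x = 10: [0↦3, 1↦5, 2↦9, 3↦4, 4↦1, 5↦0, 6↦1, 7↦4, 8↦9, 9↦5, 10↦3]  zeros at y ∈ {5}
Collecting zeros: affine points = {(2, 4), (2, 9), (3, 4), (3, 10), (6, 3), (7, 2), (7, 5), (8, 9), (8, 10), (9, 3), (9, 6), (10, 5)}.
Total count |C(F_11)_aff| = 12.


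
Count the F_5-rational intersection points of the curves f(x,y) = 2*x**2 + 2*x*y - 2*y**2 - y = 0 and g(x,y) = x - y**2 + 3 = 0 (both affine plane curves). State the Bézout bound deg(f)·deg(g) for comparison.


Common zeros: ∅; count = 0; Bézout bound = 4.

deg(f) = 2, deg(g) = 2, so Bézout bound = 4.
Scan x ∈ F_5. For each x, list the y ∈ F_5 with f(x, y) ≡ 0 and those with g(x, y) ≡ 0 (mod 5); the common zeros in that column are the intersection.
  x = 0: f ≡ 0 at y ∈ {0, 2}; g ≡ 0 at y ∈ ∅; common: ∅.
  x = 1: f ≡ 0 at y ∈ ∅; g ≡ 0 at y ∈ {2, 3}; common: ∅.
  x = 2: f ≡ 0 at y ∈ ∅; g ≡ 0 at y ∈ {0}; common: ∅.
  x = 3: f ≡ 0 at y ∈ {2, 3}; g ≡ 0 at y ∈ {1, 4}; common: ∅.
  x = 4: f ≡ 0 at y ∈ {3}; g ≡ 0 at y ∈ ∅; common: ∅.
Collecting: common zeros = ∅, so the count is 0.
Comparison with the Bézout bound: 0 ≤ 4 = deg(f)·deg(g), as expected for curves with no common component (the affine F_5-count falls short of the bound because intersections may lie at infinity, over extension fields, or carry multiplicity).


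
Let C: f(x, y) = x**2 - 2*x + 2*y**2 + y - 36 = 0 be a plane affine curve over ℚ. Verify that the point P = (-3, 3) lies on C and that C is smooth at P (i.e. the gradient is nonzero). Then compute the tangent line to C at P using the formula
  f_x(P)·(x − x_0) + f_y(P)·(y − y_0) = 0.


Tangent line at P: -8*x + 13*y - 63 = 0.

Step 1: f(-3, 3) = 0, so P lies on C.
Step 2: partial derivatives
  f_x(x, y) = 2*x - 2, f_y(x, y) = 4*y + 1.
  f_x(P) = -8, f_y(P) = 13 (gradient nonzero, so P is smooth).
Step 3: tangent line at P: -8·(x − -3) + 13·(y − 3) = 0.
Expanding: -8*x + 13*y - 63 = 0.


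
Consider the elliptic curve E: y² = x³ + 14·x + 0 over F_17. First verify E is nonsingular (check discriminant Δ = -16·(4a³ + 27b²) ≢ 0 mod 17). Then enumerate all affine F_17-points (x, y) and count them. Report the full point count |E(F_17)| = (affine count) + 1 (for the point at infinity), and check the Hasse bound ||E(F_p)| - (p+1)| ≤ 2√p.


Affine points = {(0, 0), (1, 7), (1, 10), (2, 6), (2, 11), (3, 1), (3, 16), (4, 1), (4, 16), (5, 5), (5, 12), (7, 4), (7, 13), (10, 1), (10, 16), (12, 3), (12, 14), (13, 4), (13, 13), (14, 4), (14, 13), (15, 7), (15, 10), (16, 6), (16, 11)}; affine count = 25; |E(F_17)| = 26.

Discriminant check: Δ ∝ 4a³ + 27b² = 4·14³ + 27·0² = 4·2744 + 27·0 ≡ 11 (mod 17). Nonzero ⇒ E is nonsingular.
For each x ∈ F_17, compute rhs = x³ + 14·x + 0 mod 17, then count y ∈ F_17 with y² ≡ rhs.
  x = 0: rhs = 0, matching y values: 0 (1 points).
  x = 1: rhs = 15, matching y values: 7, 10 (2 points).
  x = 2: rhs = 2, matching y values: 6, 11 (2 points).
  x = 3: rhs = 1, matching y values: 1, 16 (2 points).
  x = 4: rhs = 1, matching y values: 1, 16 (2 points).
  x = 5: rhs = 8, matching y values: 5, 12 (2 points).
  x = 6: rhs = 11, matching y values: none (0 points).
  x = 7: rhs = 16, matching y values: 4, 13 (2 points).
  x = 8: rhs = 12, matching y values: none (0 points).
  x = 9: rhs = 5, matching y values: none (0 points).
  x = 10: rhs = 1, matching y values: 1, 16 (2 points).
  x = 11: rhs = 6, matching y values: none (0 points).
  x = 12: rhs = 9, matching y values: 3, 14 (2 points).
  x = 13: rhs = 16, matching y values: 4, 13 (2 points).
  x = 14: rhs = 16, matching y values: 4, 13 (2 points).
  x = 15: rhs = 15, matching y values: 7, 10 (2 points).
  x = 16: rhs = 2, matching y values: 6, 11 (2 points).
Total affine count: 25.
Full point count |E(F_17)| = 25 + 1 = 26.
Hasse bound: |26 − (17+1)| = |8| = 8 ≤ 2√17 ≈ 8.2462 ✓.


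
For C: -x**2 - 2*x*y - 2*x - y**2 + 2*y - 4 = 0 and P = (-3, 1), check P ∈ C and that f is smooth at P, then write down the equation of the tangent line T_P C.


Tangent line at P: 2*x + 6*y = 0.

Step 1: f(-3, 1) = 0, so P lies on C.
Step 2: partial derivatives
  f_x(x, y) = -2*x - 2*y - 2, f_y(x, y) = -2*x - 2*y + 2.
  f_x(P) = 2, f_y(P) = 6 (gradient nonzero, so P is smooth).
Step 3: tangent line at P: 2·(x − -3) + 6·(y − 1) = 0.
Expanding: 2*x + 6*y = 0.


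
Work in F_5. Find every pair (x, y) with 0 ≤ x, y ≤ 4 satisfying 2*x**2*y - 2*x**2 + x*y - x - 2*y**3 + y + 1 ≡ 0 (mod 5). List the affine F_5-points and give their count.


Affine F_5-points: {(0, 1), (0, 3), (1, 1), (1, 2), (2, 1), (2, 3), (3, 0), (3, 1), (3, 4), (4, 0), (4, 1), (4, 4)}; count = 12.

For each of the 25 pairs (x, y) ∈ F_5², evaluate f(x, y) mod 5. Record the zeros.
  x = 0: [0↦1, 1↦0, 2↦2, 3↦0, 4↦2]  zeros at y ∈ {1, 3}
  x = 1: [0↦3, 1↦0, 2↦0, 3↦1, 4↦1]  zeros at y ∈ {1, 2}
  x = 2: [0↦1, 1↦0, 2↦2, 3↦0, 4↦2]  zeros at y ∈ {1, 3}
  x = 3: [0↦0, 1↦0, 2↦3, 3↦2, 4↦0]  zeros at y ∈ {0, 1, 4}
  x = 4: [0↦0, 1↦0, 2↦3, 3↦2, 4↦0]  zeros at y ∈ {0, 1, 4}
Collecting zeros: affine points = {(0, 1), (0, 3), (1, 1), (1, 2), (2, 1), (2, 3), (3, 0), (3, 1), (3, 4), (4, 0), (4, 1), (4, 4)}.
Total count |C(F_5)_aff| = 12.


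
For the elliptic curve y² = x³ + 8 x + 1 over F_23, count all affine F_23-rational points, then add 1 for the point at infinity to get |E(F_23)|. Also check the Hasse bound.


Affine points = {(0, 1), (0, 22), (2, 5), (2, 18), (3, 11), (3, 12), (6, 9), (6, 14), (7, 3), (7, 20), (8, 5), (8, 18), (10, 0), (12, 10), (12, 13), (13, 5), (13, 18), (15, 0), (16, 4), (16, 19), (17, 6), (17, 17), (21, 0)}; affine count = 23; |E(F_23)| = 24.

Discriminant check: Δ ∝ 4a³ + 27b² = 4·8³ + 27·1² = 4·512 + 27·1 ≡ 5 (mod 23). Nonzero ⇒ E is nonsingular.
For each x ∈ F_23, compute rhs = x³ + 8·x + 1 mod 23, then count y ∈ F_23 with y² ≡ rhs.
  x = 0: rhs = 1, matching y values: 1, 22 (2 points).
  x = 1: rhs = 10, matching y values: none (0 points).
  x = 2: rhs = 2, matching y values: 5, 18 (2 points).
  x = 3: rhs = 6, matching y values: 11, 12 (2 points).
  x = 4: rhs = 5, matching y values: none (0 points).
  x = 5: rhs = 5, matching y values: none (0 points).
  x = 6: rhs = 12, matching y values: 9, 14 (2 points).
  x = 7: rhs = 9, matching y values: 3, 20 (2 points).
  x = 8: rhs = 2, matching y values: 5, 18 (2 points).
  x = 9: rhs = 20, matching y values: none (0 points).
  x = 10: rhs = 0, matching y values: 0 (1 points).
  x = 11: rhs = 17, matching y values: none (0 points).
  x = 12: rhs = 8, matching y values: 10, 13 (2 points).
  x = 13: rhs = 2, matching y values: 5, 18 (2 points).
  x = 14: rhs = 5, matching y values: none (0 points).
  x = 15: rhs = 0, matching y values: 0 (1 points).
  x = 16: rhs = 16, matching y values: 4, 19 (2 points).
  x = 17: rhs = 13, matching y values: 6, 17 (2 points).
  x = 18: rhs = 20, matching y values: none (0 points).
  x = 19: rhs = 20, matching y values: none (0 points).
  x = 20: rhs = 19, matching y values: none (0 points).
  x = 21: rhs = 0, matching y values: 0 (1 points).
  x = 22: rhs = 15, matching y values: none (0 points).
Total affine count: 23.
Full point count |E(F_23)| = 23 + 1 = 24.
Hasse bound: |24 − (23+1)| = |0| = 0 ≤ 2√23 ≈ 9.5917 ✓.


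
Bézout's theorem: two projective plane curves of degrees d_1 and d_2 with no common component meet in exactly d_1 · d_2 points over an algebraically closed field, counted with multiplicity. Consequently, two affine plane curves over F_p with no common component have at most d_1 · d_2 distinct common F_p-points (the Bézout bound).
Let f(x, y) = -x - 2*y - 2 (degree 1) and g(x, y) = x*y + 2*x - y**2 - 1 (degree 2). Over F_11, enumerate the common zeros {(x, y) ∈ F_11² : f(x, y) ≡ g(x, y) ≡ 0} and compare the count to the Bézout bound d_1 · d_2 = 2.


Common zeros: {(1, 4), (10, 5)}; count = 2; Bézout bound = 2.

deg(f) = 1, deg(g) = 2, so Bézout bound = 2.
Scan x ∈ F_11. For each x, list the y ∈ F_11 with f(x, y) ≡ 0 and those with g(x, y) ≡ 0 (mod 11); the common zeros in that column are the intersection.
  x = 0: f ≡ 0 at y ∈ {10}; g ≡ 0 at y ∈ ∅; common: ∅.
  x = 1: f ≡ 0 at y ∈ {4}; g ≡ 0 at y ∈ {4, 8}; common: {4}.
  x = 2: f ≡ 0 at y ∈ {9}; g ≡ 0 at y ∈ {3, 10}; common: ∅.
  x = 3: f ≡ 0 at y ∈ {3}; g ≡ 0 at y ∈ ∅; common: ∅.
  x = 4: f ≡ 0 at y ∈ {8}; g ≡ 0 at y ∈ {2}; common: ∅.
  x = 5: f ≡ 0 at y ∈ {2}; g ≡ 0 at y ∈ ∅; common: ∅.
  x = 6: f ≡ 0 at y ∈ {7}; g ≡ 0 at y ∈ {0, 6}; common: ∅.
  x = 7: f ≡ 0 at y ∈ {1}; g ≡ 0 at y ∈ ∅; common: ∅.
  x = 8: f ≡ 0 at y ∈ {6}; g ≡ 0 at y ∈ {1, 7}; common: ∅.
  x = 9: f ≡ 0 at y ∈ {0}; g ≡ 0 at y ∈ ∅; common: ∅.
  x = 10: f ≡ 0 at y ∈ {5}; g ≡ 0 at y ∈ {5}; common: {5}.
Collecting: common zeros = {(1, 4), (10, 5)}, so the count is 2.
Comparison with the Bézout bound: 2 ≤ 2 = deg(f)·deg(g), as expected for curves with no common component (the bound is attained).


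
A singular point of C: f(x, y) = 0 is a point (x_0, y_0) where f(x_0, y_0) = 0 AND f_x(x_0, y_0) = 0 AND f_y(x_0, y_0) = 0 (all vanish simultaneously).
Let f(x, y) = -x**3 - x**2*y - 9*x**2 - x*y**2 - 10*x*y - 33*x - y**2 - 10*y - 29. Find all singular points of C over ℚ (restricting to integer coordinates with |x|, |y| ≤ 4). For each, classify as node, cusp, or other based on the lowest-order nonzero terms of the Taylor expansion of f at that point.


Singular points: {(-2, -3)}; classification: cusp.

Compute partial derivatives:
  f_x = -3*x**2 - 2*x*y - 18*x - y**2 - 10*y - 33.
  f_y = -x**2 - 2*x*y - 10*x - 2*y - 10.
Scan x_0 ∈ {−4, ..., 4}. For each x_0, f_y(x_0, y) is a polynomial in y; find its integer roots y ∈ {−4, ..., 4}, then test f_x and f at those candidates.
  x = -4: f_y(-4, y) = 6*y + 14; no integer root y with |y| ≤ 4.
  x = -3: f_y(-3, y) = 4*y + 11; no integer root y with |y| ≤ 4.
  x = -2: f_y(-2, y) = 2*y + 6; vanishes at y ∈ {-3}. (-2, -3): f_x = 0, f = 0 — SINGULAR.
  x = -1: f_y(-1, y) = -1; no integer root y with |y| ≤ 4.
  x = 0: f_y(0, y) = -2*y - 10; no integer root y with |y| ≤ 4.
  x = 1: f_y(1, y) = -4*y - 21; no integer root y with |y| ≤ 4.
  x = 2: f_y(2, y) = -6*y - 34; no integer root y with |y| ≤ 4.
  x = 3: f_y(3, y) = -8*y - 49; no integer root y with |y| ≤ 4.
  x = 4: f_y(4, y) = -10*y - 66; no integer root y with |y| ≤ 4.
Only singular point on the grid: (-2, -3).
Classify: substitute x = -2 + u, y = -3 + v and expand: f = -u**3 - u**2*v - u*v**2 + v**2.
No constant or linear terms (consistent with a singular point). Quadratic part: v**2. Cubic part: -u**3 - u**2*v - u*v**2.
The quadratic part v**2 is a perfect square, so there is a single (double) tangent line v = 0, i.e. y = -3. Restricting the cubic part to that line (v = 0) leaves -u**3 ≠ 0, so f is not divisible by v and the branch is v² ≈ u**3 to lowest order — this is a cusp.
Classification: cusp.


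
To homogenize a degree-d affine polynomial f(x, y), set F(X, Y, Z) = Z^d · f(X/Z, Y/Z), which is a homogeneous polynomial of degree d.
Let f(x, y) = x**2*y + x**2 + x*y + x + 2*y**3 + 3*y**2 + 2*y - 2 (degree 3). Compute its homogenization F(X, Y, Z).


F(X, Y, Z) = X**2*Y + X**2*Z + X*Y*Z + X*Z**2 + 2*Y**3 + 3*Y**2*Z + 2*Y*Z**2 - 2*Z**3

deg(f) = 3.
Substitute x = X/Z, y = Y/Z into f, then multiply by Z^3.
  monomial 1·x^2·y^1 ↦ 1·X^2·Y^1·Z^0.
  monomial 1·x^2·y^0 ↦ 1·X^2·Y^0·Z^1.
  monomial 1·x^1·y^1 ↦ 1·X^1·Y^1·Z^1.
  monomial 1·x^1·y^0 ↦ 1·X^1·Y^0·Z^2.
  monomial 2·x^0·y^3 ↦ 2·X^0·Y^3·Z^0.
  monomial 3·x^0·y^2 ↦ 3·X^0·Y^2·Z^1.
  monomial 2·x^0·y^1 ↦ 2·X^0·Y^1·Z^2.
  monomial -2·x^0·y^0 ↦ -2·X^0·Y^0·Z^3.
Collecting: F(X, Y, Z) = X**2*Y + X**2*Z + X*Y*Z + X*Z**2 + 2*Y**3 + 3*Y**2*Z + 2*Y*Z**2 - 2*Z**3.


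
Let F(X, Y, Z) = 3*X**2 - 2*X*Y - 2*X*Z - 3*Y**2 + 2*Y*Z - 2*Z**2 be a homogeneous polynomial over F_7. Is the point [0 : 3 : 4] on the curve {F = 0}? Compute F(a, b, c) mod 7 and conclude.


F(0,3,4) ≡ 0 (mod 7); P is on the curve.

Evaluate F(0, 3, 4) term-by-term (mod 7).
  3*X**2 ↦ 3·0·1·1 = 0
  -2*X*Y ↦ -2·0·3·1 = 0
  -2*X*Z ↦ -2·0·1·4 = 0
  -3*Y**2 ↦ -3·1·9·1 = -27
  2*Y*Z ↦ 2·1·3·4 = 24
  -2*Z**2 ↦ -2·1·1·16 = -32
Sum: F(0, 3, 4) = (0) + (0) + (0) + (-27) + (24) + (-32) = -35.
Reducing mod 7: -35 ≡ 0 (mod 7).
Since F(a, b, c) ≡ 0 (mod 7), P lies on the curve.


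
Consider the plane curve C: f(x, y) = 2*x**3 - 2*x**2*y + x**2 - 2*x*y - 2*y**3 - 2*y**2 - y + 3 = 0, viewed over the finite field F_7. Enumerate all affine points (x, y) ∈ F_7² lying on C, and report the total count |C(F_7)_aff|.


Affine F_7-points: {(0, 4), (1, 2), (2, 4), (3, 6), (4, 0), (5, 4)}; count = 6.

For each of the 49 pairs (x, y) ∈ F_7², evaluate f(x, y) mod 7. Record the zeros.
  x = 0: [0↦3, 1↦5, 2↦5, 3↦5, 4↦0, 5↦6, 6↦4]  zeros at y ∈ {4}
  x = 1: [0↦6, 1↦4, 2↦0, 3↦3, 4↦1, 5↦3, 6↦4]  zeros at y ∈ {2}
  x = 2: [0↦2, 1↦6, 2↦1, 3↦3, 4↦0, 5↦1, 6↦1]  zeros at y ∈ {4}
  x = 3: [0↦3, 1↦2, 2↦6, 3↦3, 4↦2, 5↦5, 6↦0]  zeros at y ∈ {6}
  x = 4: [0↦0, 1↦4, 2↦6, 3↦1, 4↦5, 5↦6, 6↦6]  zeros at y ∈ {0}
  x = 5: [0↦5, 1↦3, 2↦6, 3↦2, 4↦0, 5↦2, 6↦3]  zeros at y ∈ {4}
  x = 6: [0↦2, 1↦4, 2↦4, 3↦4, 4↦6, 5↦5, 6↦3]  zeros at y ∈ ∅
Collecting zeros: affine points = {(0, 4), (1, 2), (2, 4), (3, 6), (4, 0), (5, 4)}.
Total count |C(F_7)_aff| = 6.


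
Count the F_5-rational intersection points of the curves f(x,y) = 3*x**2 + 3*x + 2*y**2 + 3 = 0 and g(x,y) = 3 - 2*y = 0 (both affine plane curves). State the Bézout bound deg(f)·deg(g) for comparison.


Common zeros: {(0, 4), (4, 4)}; count = 2; Bézout bound = 2.

deg(f) = 2, deg(g) = 1, so Bézout bound = 2.
Scan x ∈ F_5. For each x, list the y ∈ F_5 with f(x, y) ≡ 0 and those with g(x, y) ≡ 0 (mod 5); the common zeros in that column are the intersection.
  x = 0: f ≡ 0 at y ∈ {1, 4}; g ≡ 0 at y ∈ {4}; common: {4}.
  x = 1: f ≡ 0 at y ∈ ∅; g ≡ 0 at y ∈ {4}; common: ∅.
  x = 2: f ≡ 0 at y ∈ ∅; g ≡ 0 at y ∈ {4}; common: ∅.
  x = 3: f ≡ 0 at y ∈ ∅; g ≡ 0 at y ∈ {4}; common: ∅.
  x = 4: f ≡ 0 at y ∈ {1, 4}; g ≡ 0 at y ∈ {4}; common: {4}.
Collecting: common zeros = {(0, 4), (4, 4)}, so the count is 2.
Comparison with the Bézout bound: 2 ≤ 2 = deg(f)·deg(g), as expected for curves with no common component (the bound is attained).


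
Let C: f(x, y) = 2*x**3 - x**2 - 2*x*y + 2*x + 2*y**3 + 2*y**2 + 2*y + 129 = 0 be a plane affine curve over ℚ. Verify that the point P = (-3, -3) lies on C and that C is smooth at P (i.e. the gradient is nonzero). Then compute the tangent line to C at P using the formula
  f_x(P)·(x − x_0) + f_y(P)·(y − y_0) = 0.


Tangent line at P: 68*x + 50*y + 354 = 0.

Step 1: f(-3, -3) = 0, so P lies on C.
Step 2: partial derivatives
  f_x(x, y) = 6*x**2 - 2*x - 2*y + 2, f_y(x, y) = -2*x + 6*y**2 + 4*y + 2.
  f_x(P) = 68, f_y(P) = 50 (gradient nonzero, so P is smooth).
Step 3: tangent line at P: 68·(x − -3) + 50·(y − -3) = 0.
Expanding: 68*x + 50*y + 354 = 0.


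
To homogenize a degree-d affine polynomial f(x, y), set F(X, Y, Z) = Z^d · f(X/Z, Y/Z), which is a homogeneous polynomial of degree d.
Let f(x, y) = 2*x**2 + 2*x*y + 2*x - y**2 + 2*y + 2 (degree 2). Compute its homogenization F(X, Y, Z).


F(X, Y, Z) = 2*X**2 + 2*X*Y + 2*X*Z - Y**2 + 2*Y*Z + 2*Z**2

deg(f) = 2.
Substitute x = X/Z, y = Y/Z into f, then multiply by Z^2.
  monomial 2·x^2·y^0 ↦ 2·X^2·Y^0·Z^0.
  monomial 2·x^1·y^1 ↦ 2·X^1·Y^1·Z^0.
  monomial 2·x^1·y^0 ↦ 2·X^1·Y^0·Z^1.
  monomial -1·x^0·y^2 ↦ -1·X^0·Y^2·Z^0.
  monomial 2·x^0·y^1 ↦ 2·X^0·Y^1·Z^1.
  monomial 2·x^0·y^0 ↦ 2·X^0·Y^0·Z^2.
Collecting: F(X, Y, Z) = 2*X**2 + 2*X*Y + 2*X*Z - Y**2 + 2*Y*Z + 2*Z**2.


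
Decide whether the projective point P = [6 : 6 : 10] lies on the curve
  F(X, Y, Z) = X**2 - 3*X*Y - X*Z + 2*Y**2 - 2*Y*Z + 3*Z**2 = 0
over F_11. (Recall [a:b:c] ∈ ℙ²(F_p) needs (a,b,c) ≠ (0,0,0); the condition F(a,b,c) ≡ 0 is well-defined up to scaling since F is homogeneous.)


F(6,6,10) ≡ 10 (mod 11); P is NOT on the curve.

Evaluate F(6, 6, 10) term-by-term (mod 11).
  X**2 ↦ 1·36·1·1 = 36
  -3*X*Y ↦ -3·6·6·1 = -108
  -X*Z ↦ -1·6·1·10 = -60
  2*Y**2 ↦ 2·1·36·1 = 72
  -2*Y*Z ↦ -2·1·6·10 = -120
  3*Z**2 ↦ 3·1·1·100 = 300
Sum: F(6, 6, 10) = (36) + (-108) + (-60) + (72) + (-120) + (300) = 120.
Reducing mod 11: 120 ≡ 10 (mod 11).
Since F(a, b, c) ≡ 10 ≠ 0 (mod 11), P does NOT lie on the curve.


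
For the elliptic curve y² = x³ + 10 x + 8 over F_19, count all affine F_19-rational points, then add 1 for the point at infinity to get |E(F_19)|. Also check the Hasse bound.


Affine points = {(1, 0), (2, 6), (2, 13), (4, 6), (4, 13), (8, 7), (8, 12), (10, 5), (10, 14), (11, 9), (11, 10), (13, 6), (13, 13), (14, 2), (14, 17), (18, 4), (18, 15)}; affine count = 17; |E(F_19)| = 18.

Discriminant check: Δ ∝ 4a³ + 27b² = 4·10³ + 27·8² = 4·1000 + 27·64 ≡ 9 (mod 19). Nonzero ⇒ E is nonsingular.
For each x ∈ F_19, compute rhs = x³ + 10·x + 8 mod 19, then count y ∈ F_19 with y² ≡ rhs.
  x = 0: rhs = 8, matching y values: none (0 points).
  x = 1: rhs = 0, matching y values: 0 (1 points).
  x = 2: rhs = 17, matching y values: 6, 13 (2 points).
  x = 3: rhs = 8, matching y values: none (0 points).
  x = 4: rhs = 17, matching y values: 6, 13 (2 points).
  x = 5: rhs = 12, matching y values: none (0 points).
  x = 6: rhs = 18, matching y values: none (0 points).
  x = 7: rhs = 3, matching y values: none (0 points).
  x = 8: rhs = 11, matching y values: 7, 12 (2 points).
  x = 9: rhs = 10, matching y values: none (0 points).
  x = 10: rhs = 6, matching y values: 5, 14 (2 points).
  x = 11: rhs = 5, matching y values: 9, 10 (2 points).
  x = 12: rhs = 13, matching y values: none (0 points).
  x = 13: rhs = 17, matching y values: 6, 13 (2 points).
  x = 14: rhs = 4, matching y values: 2, 17 (2 points).
  x = 15: rhs = 18, matching y values: none (0 points).
  x = 16: rhs = 8, matching y values: none (0 points).
  x = 17: rhs = 18, matching y values: none (0 points).
  x = 18: rhs = 16, matching y values: 4, 15 (2 points).
Total affine count: 17.
Full point count |E(F_19)| = 17 + 1 = 18.
Hasse bound: |18 − (19+1)| = |-2| = 2 ≤ 2√19 ≈ 8.7178 ✓.


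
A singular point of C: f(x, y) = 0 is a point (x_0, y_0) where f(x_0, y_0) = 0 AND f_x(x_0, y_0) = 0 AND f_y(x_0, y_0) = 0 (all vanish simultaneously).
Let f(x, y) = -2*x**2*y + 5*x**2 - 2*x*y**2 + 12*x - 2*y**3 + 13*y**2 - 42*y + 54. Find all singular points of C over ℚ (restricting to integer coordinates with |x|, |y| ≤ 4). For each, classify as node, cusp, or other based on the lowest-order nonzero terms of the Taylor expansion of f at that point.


Singular points: {(-3, 3)}; classification: node.

Compute partial derivatives:
  f_x = -4*x*y + 10*x - 2*y**2 + 12.
  f_y = -2*x**2 - 4*x*y - 6*y**2 + 26*y - 42.
Scan x_0 ∈ {−4, ..., 4}. For each x_0, f_y(x_0, y) is a polynomial in y; find its integer roots y ∈ {−4, ..., 4}, then test f_x and f at those candidates.
  x = -4: f_y(-4, y) = -6*y**2 + 42*y - 74; no integer root y with |y| ≤ 4.
  x = -3: f_y(-3, y) = -6*y**2 + 38*y - 60; vanishes at y ∈ {3}. (-3, 3): f_x = 0, f = 0 — SINGULAR.
  x = -2: f_y(-2, y) = -6*y**2 + 34*y - 50; no integer root y with |y| ≤ 4.
  x = -1: f_y(-1, y) = -6*y**2 + 30*y - 44; no integer root y with |y| ≤ 4.
  x = 0: f_y(0, y) = -6*y**2 + 26*y - 42; no integer root y with |y| ≤ 4.
  x = 1: f_y(1, y) = -6*y**2 + 22*y - 44; no integer root y with |y| ≤ 4.
  x = 2: f_y(2, y) = -6*y**2 + 18*y - 50; no integer root y with |y| ≤ 4.
  x = 3: f_y(3, y) = -6*y**2 + 14*y - 60; no integer root y with |y| ≤ 4.
  x = 4: f_y(4, y) = -6*y**2 + 10*y - 74; no integer root y with |y| ≤ 4.
Only singular point on the grid: (-3, 3).
Classify: substitute x = -3 + u, y = 3 + v and expand: f = -2*u**2*v - u**2 - 2*u*v**2 - 2*v**3 + v**2.
No constant or linear terms (consistent with a singular point). Quadratic part: -u**2 + v**2. Cubic part: -2*u**2*v - 2*u*v**2 - 2*v**3.
The quadratic part v**2 - u**2 = (v − u)(v + u) splits into two distinct linear factors, so there are two distinct tangent lines y − 3 = ±(x − -3) — this is a node (ordinary double point).
Classification: node.


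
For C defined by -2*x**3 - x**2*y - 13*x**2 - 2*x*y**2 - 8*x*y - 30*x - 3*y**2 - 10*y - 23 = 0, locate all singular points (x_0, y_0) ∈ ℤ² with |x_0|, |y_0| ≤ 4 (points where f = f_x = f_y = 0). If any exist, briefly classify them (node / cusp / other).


Singular points: {(-2, -1)}; classification: cusp.

Compute partial derivatives:
  f_x = -6*x**2 - 2*x*y - 26*x - 2*y**2 - 8*y - 30.
  f_y = -x**2 - 4*x*y - 8*x - 6*y - 10.
Scan x_0 ∈ {−4, ..., 4}. For each x_0, f_y(x_0, y) is a polynomial in y; find its integer roots y ∈ {−4, ..., 4}, then test f_x and f at those candidates.
  x = -4: f_y(-4, y) = 10*y + 6; no integer root y with |y| ≤ 4.
  x = -3: f_y(-3, y) = 6*y + 5; no integer root y with |y| ≤ 4.
  x = -2: f_y(-2, y) = 2*y + 2; vanishes at y ∈ {-1}. (-2, -1): f_x = 0, f = 0 — SINGULAR.
  x = -1: f_y(-1, y) = -2*y - 3; no integer root y with |y| ≤ 4.
  x = 0: f_y(0, y) = -6*y - 10; no integer root y with |y| ≤ 4.
  x = 1: f_y(1, y) = -10*y - 19; no integer root y with |y| ≤ 4.
  x = 2: f_y(2, y) = -14*y - 30; no integer root y with |y| ≤ 4.
  x = 3: f_y(3, y) = -18*y - 43; no integer root y with |y| ≤ 4.
  x = 4: f_y(4, y) = -22*y - 58; no integer root y with |y| ≤ 4.
Only singular point on the grid: (-2, -1).
Classify: substitute x = -2 + u, y = -1 + v and expand: f = -2*u**3 - u**2*v - 2*u*v**2 + v**2.
No constant or linear terms (consistent with a singular point). Quadratic part: v**2. Cubic part: -2*u**3 - u**2*v - 2*u*v**2.
The quadratic part v**2 is a perfect square, so there is a single (double) tangent line v = 0, i.e. y = -1. Restricting the cubic part to that line (v = 0) leaves -2*u**3 ≠ 0, so f is not divisible by v and the branch is v² ≈ 2*u**3 to lowest order — this is a cusp.
Classification: cusp.


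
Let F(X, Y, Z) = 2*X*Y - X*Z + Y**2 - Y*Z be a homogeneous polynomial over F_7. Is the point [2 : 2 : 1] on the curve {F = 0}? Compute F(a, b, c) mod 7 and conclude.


F(2,2,1) ≡ 1 (mod 7); P is NOT on the curve.

Evaluate F(2, 2, 1) term-by-term (mod 7).
  2*X*Y ↦ 2·2·2·1 = 8
  -X*Z ↦ -1·2·1·1 = -2
  Y**2 ↦ 1·1·4·1 = 4
  -Y*Z ↦ -1·1·2·1 = -2
Sum: F(2, 2, 1) = (8) + (-2) + (4) + (-2) = 8.
Reducing mod 7: 8 ≡ 1 (mod 7).
Since F(a, b, c) ≡ 1 ≠ 0 (mod 7), P does NOT lie on the curve.


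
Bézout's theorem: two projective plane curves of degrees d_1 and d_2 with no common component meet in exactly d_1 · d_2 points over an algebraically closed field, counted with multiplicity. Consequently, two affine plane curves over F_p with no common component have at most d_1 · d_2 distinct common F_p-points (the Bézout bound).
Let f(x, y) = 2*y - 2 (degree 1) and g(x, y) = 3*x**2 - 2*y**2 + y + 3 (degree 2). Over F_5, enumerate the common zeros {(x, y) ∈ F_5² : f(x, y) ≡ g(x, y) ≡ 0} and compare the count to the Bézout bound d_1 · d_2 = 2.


Common zeros: {(1, 1), (4, 1)}; count = 2; Bézout bound = 2.

deg(f) = 1, deg(g) = 2, so Bézout bound = 2.
Scan x ∈ F_5. For each x, list the y ∈ F_5 with f(x, y) ≡ 0 and those with g(x, y) ≡ 0 (mod 5); the common zeros in that column are the intersection.
  x = 0: f ≡ 0 at y ∈ {1}; g ≡ 0 at y ∈ {4}; common: ∅.
  x = 1: f ≡ 0 at y ∈ {1}; g ≡ 0 at y ∈ {1, 2}; common: {1}.
  x = 2: f ≡ 0 at y ∈ {1}; g ≡ 0 at y ∈ {0, 3}; common: ∅.
  x = 3: f ≡ 0 at y ∈ {1}; g ≡ 0 at y ∈ {0, 3}; common: ∅.
  x = 4: f ≡ 0 at y ∈ {1}; g ≡ 0 at y ∈ {1, 2}; common: {1}.
Collecting: common zeros = {(1, 1), (4, 1)}, so the count is 2.
Comparison with the Bézout bound: 2 ≤ 2 = deg(f)·deg(g), as expected for curves with no common component (the bound is attained).


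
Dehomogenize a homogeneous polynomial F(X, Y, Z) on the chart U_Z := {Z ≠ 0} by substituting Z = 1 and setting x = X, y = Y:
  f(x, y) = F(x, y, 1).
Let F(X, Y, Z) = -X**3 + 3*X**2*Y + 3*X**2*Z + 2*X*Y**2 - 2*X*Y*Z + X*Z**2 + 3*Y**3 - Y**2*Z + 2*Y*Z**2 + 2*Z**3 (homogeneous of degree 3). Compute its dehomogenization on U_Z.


f(x, y) = -x**3 + 3*x**2*y + 3*x**2 + 2*x*y**2 - 2*x*y + x + 3*y**3 - y**2 + 2*y + 2

On U_Z we set Z = 1. Each monomial c·X^i·Y^j·Z^k in F becomes c·x^i·y^j·1^k = c·x^i·y^j.
Substituting Z = 1: F(X, Y, 1) = -x**3 + 3*x**2*y + 3*x**2 + 2*x*y**2 - 2*x*y + x + 3*y**3 - y**2 + 2*y + 2.
Note: deg(f) ≤ deg(F) = 3; strict inequality happens when F is divisible by Z (lost terms).


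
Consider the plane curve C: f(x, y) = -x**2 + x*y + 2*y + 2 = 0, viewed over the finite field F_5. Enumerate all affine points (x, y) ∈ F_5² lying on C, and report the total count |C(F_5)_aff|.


Affine F_5-points: {(0, 4), (1, 3), (2, 3), (4, 4)}; count = 4.

For each of the 25 pairs (x, y) ∈ F_5², evaluate f(x, y) mod 5. Record the zeros.
  x = 0: [0↦2, 1↦4, 2↦1, 3↦3, 4↦0]  zeros at y ∈ {4}
  x = 1: [0↦1, 1↦4, 2↦2, 3↦0, 4↦3]  zeros at y ∈ {3}
  x = 2: [0↦3, 1↦2, 2↦1, 3↦0, 4↦4]  zeros at y ∈ {3}
  x = 3: [0↦3, 1↦3, 2↦3, 3↦3, 4↦3]  zeros at y ∈ ∅
  x = 4: [0↦1, 1↦2, 2↦3, 3↦4, 4↦0]  zeros at y ∈ {4}
Collecting zeros: affine points = {(0, 4), (1, 3), (2, 3), (4, 4)}.
Total count |C(F_5)_aff| = 4.


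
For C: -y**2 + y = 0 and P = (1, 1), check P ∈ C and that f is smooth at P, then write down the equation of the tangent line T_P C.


Tangent line at P: 1 - y = 0.

Step 1: f(1, 1) = 0, so P lies on C.
Step 2: partial derivatives
  f_x(x, y) = 0, f_y(x, y) = 1 - 2*y.
  f_x(P) = 0, f_y(P) = -1 (gradient nonzero, so P is smooth).
Step 3: tangent line at P: 0·(x − 1) + -1·(y − 1) = 0.
Expanding: 1 - y = 0.


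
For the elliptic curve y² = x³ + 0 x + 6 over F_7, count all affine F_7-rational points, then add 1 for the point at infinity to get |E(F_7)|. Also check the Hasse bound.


Affine points = {(1, 0), (2, 0), (4, 0)}; affine count = 3; |E(F_7)| = 4.

Discriminant check: Δ ∝ 4a³ + 27b² = 4·0³ + 27·6² = 4·0 + 27·36 ≡ 6 (mod 7). Nonzero ⇒ E is nonsingular.
For each x ∈ F_7, compute rhs = x³ + 0·x + 6 mod 7, then count y ∈ F_7 with y² ≡ rhs.
  x = 0: rhs = 6, matching y values: none (0 points).
  x = 1: rhs = 0, matching y values: 0 (1 points).
  x = 2: rhs = 0, matching y values: 0 (1 points).
  x = 3: rhs = 5, matching y values: none (0 points).
  x = 4: rhs = 0, matching y values: 0 (1 points).
  x = 5: rhs = 5, matching y values: none (0 points).
  x = 6: rhs = 5, matching y values: none (0 points).
Total affine count: 3.
Full point count |E(F_7)| = 3 + 1 = 4.
Hasse bound: |4 − (7+1)| = |-4| = 4 ≤ 2√7 ≈ 5.2915 ✓.


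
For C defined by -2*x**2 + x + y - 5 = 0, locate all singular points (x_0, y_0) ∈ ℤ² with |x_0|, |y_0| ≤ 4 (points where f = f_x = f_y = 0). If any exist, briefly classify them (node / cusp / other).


No singular points in the scanned grid; C is smooth there.

Compute partial derivatives:
  f_x = 1 - 4*x.
  f_y = 1.
f_y = 1 is a nonzero constant, so f_y never vanishes: no point (x, y) can satisfy f = f_x = f_y = 0. In particular no (x, y) ∈ {−4, ..., 4}² is singular; the curve is smooth.


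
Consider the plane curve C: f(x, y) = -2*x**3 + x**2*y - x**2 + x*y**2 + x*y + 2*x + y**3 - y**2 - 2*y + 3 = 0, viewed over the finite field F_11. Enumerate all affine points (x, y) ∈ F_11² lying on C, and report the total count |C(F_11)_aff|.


Affine F_11-points: {(1, 4), (2, 7), (4, 2), (4, 8), (4, 9), (5, 4), (5, 7), (6, 1), (7, 7), (8, 8), (8, 10), (9, 0), (9, 3)}; count = 13.

For each of the 121 pairs (x, y) ∈ F_11², evaluate f(x, y) mod 11. Record the zeros.
  x = 0: [0↦3, 1↦1, 2↦3, 3↦4, 4↦10, 5↦5, 6↦6, 7↦8, 8↦6, 9↦6, 10↦3]  zeros at y ∈ ∅
  x = 1: [0↦2, 1↦3, 2↦10, 3↦7, 4↦0, 5↦6, 6↦9, 7↦4, 8↦8, 9↦5, 10↦1]  zeros at y ∈ {4}
  x = 2: [0↦9, 1↦4, 2↦7, 3↦2, 4↦6, 5↦3, 6↦10, 7↦0, 8↦1, 9↦8, 10↦5]  zeros at y ∈ {7}
  x = 3: [0↦1, 1↦3, 2↦4, 3↦10, 4↦5, 5↦6, 6↦8, 7↦6, 8↦6, 9↦3, 10↦3]  zeros at y ∈ ∅
  x = 4: [0↦10, 1↦10, 2↦0, 3↦8, 4↦7, 5↦3, 6↦2, 7↦10, 8↦0, 9↦0, 10↦5]  zeros at y ∈ {2, 8, 9}
  x = 5: [0↦2, 1↦2, 2↦5, 3↦6, 4↦0, 5↦4, 6↦2, 7↦0, 8↦4, 9↦9, 10↦10]  zeros at y ∈ {4, 7}
  x = 6: [0↦9, 1↦0, 2↦7, 3↦3, 4↦5, 5↦8, 6↦7, 7↦8, 8↦6, 9↦7, 10↦6]  zeros at y ∈ {1}
  x = 7: [0↦8, 1↦3, 2↦5, 3↦9, 4↦10, 5↦3, 6↦5, 7↦0, 8↦5, 9↦4, 10↦3]  zeros at y ∈ {7}
  x = 8: [0↦9, 1↦10, 2↦9, 3↦1, 4↦3, 5↦10, 6↦6, 7↦8, 8↦0, 9↦10, 10↦0]  zeros at y ∈ {8, 10}
  x = 9: [0↦0, 1↦9, 2↦7, 3↦0, 4↦5, 5↦6, 6↦9, 7↦9, 8↦1, 9↦2, 10↦7]  zeros at y ∈ {0, 3}
  x = 10: [0↦2, 1↦10, 2↦9, 3↦5, 4↦4, 5↦1, 6↦2, 7↦2, 8↦7, 9↦1, 10↦1]  zeros at y ∈ ∅
Collecting zeros: affine points = {(1, 4), (2, 7), (4, 2), (4, 8), (4, 9), (5, 4), (5, 7), (6, 1), (7, 7), (8, 8), (8, 10), (9, 0), (9, 3)}.
Total count |C(F_11)_aff| = 13.


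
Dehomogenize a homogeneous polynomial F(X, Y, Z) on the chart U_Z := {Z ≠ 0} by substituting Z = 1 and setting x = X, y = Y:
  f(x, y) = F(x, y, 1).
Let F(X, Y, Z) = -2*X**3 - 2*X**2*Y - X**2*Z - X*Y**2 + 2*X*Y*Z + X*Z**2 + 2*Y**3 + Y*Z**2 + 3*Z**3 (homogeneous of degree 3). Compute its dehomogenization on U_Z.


f(x, y) = -2*x**3 - 2*x**2*y - x**2 - x*y**2 + 2*x*y + x + 2*y**3 + y + 3

On U_Z we set Z = 1. Each monomial c·X^i·Y^j·Z^k in F becomes c·x^i·y^j·1^k = c·x^i·y^j.
Substituting Z = 1: F(X, Y, 1) = -2*x**3 - 2*x**2*y - x**2 - x*y**2 + 2*x*y + x + 2*y**3 + y + 3.
Note: deg(f) ≤ deg(F) = 3; strict inequality happens when F is divisible by Z (lost terms).


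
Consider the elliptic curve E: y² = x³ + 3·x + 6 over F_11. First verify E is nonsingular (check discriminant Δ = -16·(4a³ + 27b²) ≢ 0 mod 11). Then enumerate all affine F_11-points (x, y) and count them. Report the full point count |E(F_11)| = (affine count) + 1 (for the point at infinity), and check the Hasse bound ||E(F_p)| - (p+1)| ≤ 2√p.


Affine points = {(2, 3), (2, 8), (3, 3), (3, 8), (4, 4), (4, 7), (5, 5), (5, 6), (6, 3), (6, 8), (8, 5), (8, 6), (9, 5), (9, 6)}; affine count = 14; |E(F_11)| = 15.

Discriminant check: Δ ∝ 4a³ + 27b² = 4·3³ + 27·6² = 4·27 + 27·36 ≡ 2 (mod 11). Nonzero ⇒ E is nonsingular.
For each x ∈ F_11, compute rhs = x³ + 3·x + 6 mod 11, then count y ∈ F_11 with y² ≡ rhs.
  x = 0: rhs = 6, matching y values: none (0 points).
  x = 1: rhs = 10, matching y values: none (0 points).
  x = 2: rhs = 9, matching y values: 3, 8 (2 points).
  x = 3: rhs = 9, matching y values: 3, 8 (2 points).
  x = 4: rhs = 5, matching y values: 4, 7 (2 points).
  x = 5: rhs = 3, matching y values: 5, 6 (2 points).
  x = 6: rhs = 9, matching y values: 3, 8 (2 points).
  x = 7: rhs = 7, matching y values: none (0 points).
  x = 8: rhs = 3, matching y values: 5, 6 (2 points).
  x = 9: rhs = 3, matching y values: 5, 6 (2 points).
  x = 10: rhs = 2, matching y values: none (0 points).
Total affine count: 14.
Full point count |E(F_11)| = 14 + 1 = 15.
Hasse bound: |15 − (11+1)| = |3| = 3 ≤ 2√11 ≈ 6.6332 ✓.


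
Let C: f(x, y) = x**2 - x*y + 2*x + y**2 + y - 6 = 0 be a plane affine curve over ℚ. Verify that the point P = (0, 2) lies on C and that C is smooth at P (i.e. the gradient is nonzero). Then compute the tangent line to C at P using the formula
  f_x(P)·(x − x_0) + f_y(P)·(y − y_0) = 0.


Tangent line at P: 5*y - 10 = 0.

Step 1: f(0, 2) = 0, so P lies on C.
Step 2: partial derivatives
  f_x(x, y) = 2*x - y + 2, f_y(x, y) = -x + 2*y + 1.
  f_x(P) = 0, f_y(P) = 5 (gradient nonzero, so P is smooth).
Step 3: tangent line at P: 0·(x − 0) + 5·(y − 2) = 0.
Expanding: 5*y - 10 = 0.


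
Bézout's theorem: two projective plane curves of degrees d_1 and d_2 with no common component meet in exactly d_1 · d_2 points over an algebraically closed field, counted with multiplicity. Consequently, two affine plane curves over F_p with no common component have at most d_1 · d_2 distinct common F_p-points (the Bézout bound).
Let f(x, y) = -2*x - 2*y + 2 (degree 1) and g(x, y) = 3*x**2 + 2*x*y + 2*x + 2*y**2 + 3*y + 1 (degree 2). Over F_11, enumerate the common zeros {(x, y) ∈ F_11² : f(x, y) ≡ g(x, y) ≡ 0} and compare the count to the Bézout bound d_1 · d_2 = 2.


Common zeros: {(5, 7), (7, 5)}; count = 2; Bézout bound = 2.

deg(f) = 1, deg(g) = 2, so Bézout bound = 2.
Scan x ∈ F_11. For each x, list the y ∈ F_11 with f(x, y) ≡ 0 and those with g(x, y) ≡ 0 (mod 11); the common zeros in that column are the intersection.
  x = 0: f ≡ 0 at y ∈ {1}; g ≡ 0 at y ∈ {5, 10}; common: ∅.
  x = 1: f ≡ 0 at y ∈ {0}; g ≡ 0 at y ∈ ∅; common: ∅.
  x = 2: f ≡ 0 at y ∈ {10}; g ≡ 0 at y ∈ {4, 9}; common: ∅.
  x = 3: f ≡ 0 at y ∈ {9}; g ≡ 0 at y ∈ ∅; common: ∅.
  x = 4: f ≡ 0 at y ∈ {8}; g ≡ 0 at y ∈ ∅; common: ∅.
  x = 5: f ≡ 0 at y ∈ {7}; g ≡ 0 at y ∈ {3, 7}; common: {7}.
  x = 6: f ≡ 0 at y ∈ {6}; g ≡ 0 at y ∈ {0, 9}; common: ∅.
  x = 7: f ≡ 0 at y ∈ {5}; g ≡ 0 at y ∈ {3, 5}; common: {5}.
  x = 8: f ≡ 0 at y ∈ {4}; g ≡ 0 at y ∈ {0, 7}; common: ∅.
  x = 9: f ≡ 0 at y ∈ {3}; g ≡ 0 at y ∈ ∅; common: ∅.
  x = 10: f ≡ 0 at y ∈ {2}; g ≡ 0 at y ∈ ∅; common: ∅.
Collecting: common zeros = {(5, 7), (7, 5)}, so the count is 2.
Comparison with the Bézout bound: 2 ≤ 2 = deg(f)·deg(g), as expected for curves with no common component (the bound is attained).
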